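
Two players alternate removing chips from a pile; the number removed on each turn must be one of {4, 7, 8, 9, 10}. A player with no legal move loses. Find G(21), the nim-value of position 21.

G(0) = 0
G(1) = mex{} = 0
G(2) = mex{} = 0
G(3) = mex{} = 0
G(4) = mex{0} = 1
G(5) = mex{0} = 1
G(6) = mex{0} = 1
G(7) = mex{0,0} = 1
G(8) = mex{1,0,0} = 2
G(9) = mex{1,0,0,0} = 2
G(10) = mex{1,0,0,0,0} = 2
G(11) = mex{1,1,0,0,0} = 2
G(12) = mex{2,1,1,0,0} = 3
G(13) = mex{2,1,1,1,0} = 3
G(14) = mex{2,1,1,1,1} = 0
G(15) = mex{2,2,1,1,1} = 0
G(16) = mex{3,2,2,1,1} = 0
G(17) = mex{3,2,2,2,1} = 0
G(18) = mex{0,2,2,2,2} = 1
G(19) = mex{0,3,2,2,2} = 1
G(20) = mex{0,3,3,2,2} = 1
G(21) = mex{0,0,3,3,2} = 1

1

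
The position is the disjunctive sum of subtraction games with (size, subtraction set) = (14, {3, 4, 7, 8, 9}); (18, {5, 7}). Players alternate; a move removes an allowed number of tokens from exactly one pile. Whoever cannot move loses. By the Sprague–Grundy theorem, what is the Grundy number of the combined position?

Pile A, S = {3, 4, 7, 8, 9}:
n :  0  1  2  3  4  5  6  7  8  9 10 11 12 13 14
G :  0  0  0  1  1  1  2  2  2  3  3  3  0  0  0
G_A(14) = 0.
Pile B, S = {5, 7}:
n :  0  1  2  3  4  5  6  7  8  9 10 11 12 13 14 15 16 17 18
G :  0  0  0  0  0  1  1  1  1  1  2  2  0  0  0  0  0  1  1
G_B(18) = 1.
Combined Grundy value = 0 ⊕ 1 = 1.

1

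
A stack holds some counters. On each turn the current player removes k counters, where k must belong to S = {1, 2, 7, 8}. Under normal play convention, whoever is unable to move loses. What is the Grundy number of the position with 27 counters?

G(0) = 0
G(1) = mex{0} = 1
G(2) = mex{1,0} = 2
G(3) = mex{2,1} = 0
G(4) = mex{0,2} = 1
G(5) = mex{1,0} = 2
G(6) = mex{2,1} = 0
G(7) = mex{0,2,0} = 1
G(8) = mex{1,0,1,0} = 2
G(9) = mex{2,1,2,1} = 0
G(10) = mex{0,2,0,2} = 1
G(11) = mex{1,0,1,0} = 2
G(12) = mex{2,1,2,1} = 0
G(13) = mex{0,2,0,2} = 1
G(14) = mex{1,0,1,0} = 2
G(15) = mex{2,1,2,1} = 0
G(16) = mex{0,2,0,2} = 1
G(17) = mex{1,0,1,0} = 2
G(18) = mex{2,1,2,1} = 0
G(19) = mex{0,2,0,2} = 1
G(20) = mex{1,0,1,0} = 2
G(21) = mex{2,1,2,1} = 0
G(22) = mex{0,2,0,2} = 1
G(23) = mex{1,0,1,0} = 2
G(24) = mex{2,1,2,1} = 0
G(25) = mex{0,2,0,2} = 1
G(26) = mex{1,0,1,0} = 2
G(27) = mex{2,1,2,1} = 0

0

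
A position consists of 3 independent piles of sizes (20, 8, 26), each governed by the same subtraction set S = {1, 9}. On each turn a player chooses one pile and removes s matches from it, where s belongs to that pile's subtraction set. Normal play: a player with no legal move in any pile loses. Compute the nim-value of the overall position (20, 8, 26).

All piles use S = {1, 9}:
n :  0  1  2  3  4  5  6  7  8  9 10 11 12 13 14 15 16 17 18 19 20 21 22 23 24 25 26
G :  0  1  0  1  0  1  0  1  0  1  0  1  0  1  0  1  0  1  0  1  0  1  0  1  0  1  0
Pile A: G(20) = 0.
Pile B: G(8) = 0.
Pile C: G(26) = 0.
Combined Grundy value = 0 ⊕ 0 ⊕ 0 = 0.

0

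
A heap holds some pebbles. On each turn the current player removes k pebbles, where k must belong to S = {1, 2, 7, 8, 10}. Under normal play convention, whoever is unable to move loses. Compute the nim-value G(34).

1

G(0) = 0
G(1) = mex{0} = 1
G(2) = mex{1,0} = 2
G(3) = mex{2,1} = 0
G(4) = mex{0,2} = 1
G(5) = mex{1,0} = 2
G(6) = mex{2,1} = 0
G(7) = mex{0,2,0} = 1
G(8) = mex{1,0,1,0} = 2
G(9) = mex{2,1,2,1} = 0
G(10) = mex{0,2,0,2,0} = 1
G(11) = mex{1,0,1,0,1} = 2
G(12) = mex{2,1,2,1,2} = 0
G(13) = mex{0,2,0,2,0} = 1
G(14) = mex{1,0,1,0,1} = 2
G(15) = mex{2,1,2,1,2} = 0
G(16) = mex{0,2,0,2,0} = 1
G(17) = mex{1,0,1,0,1} = 2
G(18) = mex{2,1,2,1,2} = 0
G(19) = mex{0,2,0,2,0} = 1
G(20) = mex{1,0,1,0,1} = 2
G(21) = mex{2,1,2,1,2} = 0
G(22) = mex{0,2,0,2,0} = 1
G(23) = mex{1,0,1,0,1} = 2
G(24) = mex{2,1,2,1,2} = 0
G(25) = mex{0,2,0,2,0} = 1
G(26) = mex{1,0,1,0,1} = 2
G(27) = mex{2,1,2,1,2} = 0
G(28) = mex{0,2,0,2,0} = 1
G(29) = mex{1,0,1,0,1} = 2
G(30) = mex{2,1,2,1,2} = 0
G(31) = mex{0,2,0,2,0} = 1
G(32) = mex{1,0,1,0,1} = 2
G(33) = mex{2,1,2,1,2} = 0
G(34) = mex{0,2,0,2,0} = 1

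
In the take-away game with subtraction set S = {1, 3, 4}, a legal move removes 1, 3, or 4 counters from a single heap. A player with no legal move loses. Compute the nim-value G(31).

1

G(0) = 0
G(1) = mex{0} = 1
G(2) = mex{1} = 0
G(3) = mex{0,0} = 1
G(4) = mex{1,1,0} = 2
G(5) = mex{2,0,1} = 3
G(6) = mex{3,1,0} = 2
G(7) = mex{2,2,1} = 0
G(8) = mex{0,3,2} = 1
G(9) = mex{1,2,3} = 0
G(10) = mex{0,0,2} = 1
G(11) = mex{1,1,0} = 2
G(12) = mex{2,0,1} = 3
G(13) = mex{3,1,0} = 2
G(14) = mex{2,2,1} = 0
G(15) = mex{0,3,2} = 1
G(16) = mex{1,2,3} = 0
G(17) = mex{0,0,2} = 1
G(18) = mex{1,1,0} = 2
G(19) = mex{2,0,1} = 3
G(20) = mex{3,1,0} = 2
G(21) = mex{2,2,1} = 0
G(22) = mex{0,3,2} = 1
G(23) = mex{1,2,3} = 0
G(24) = mex{0,0,2} = 1
G(25) = mex{1,1,0} = 2
G(26) = mex{2,0,1} = 3
G(27) = mex{3,1,0} = 2
G(28) = mex{2,2,1} = 0
G(29) = mex{0,3,2} = 1
G(30) = mex{1,2,3} = 0
G(31) = mex{0,0,2} = 1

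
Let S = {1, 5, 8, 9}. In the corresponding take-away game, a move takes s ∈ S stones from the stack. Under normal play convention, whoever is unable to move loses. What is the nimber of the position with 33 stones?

1

G(0) = 0
G(1) = mex{0} = 1
G(2) = mex{1} = 0
G(3) = mex{0} = 1
G(4) = mex{1} = 0
G(5) = mex{0,0} = 1
G(6) = mex{1,1} = 0
G(7) = mex{0,0} = 1
G(8) = mex{1,1,0} = 2
G(9) = mex{2,0,1,0} = 3
G(10) = mex{3,1,0,1} = 2
G(11) = mex{2,0,1,0} = 3
G(12) = mex{3,1,0,1} = 2
G(13) = mex{2,2,1,0} = 3
G(14) = mex{3,3,0,1} = 2
G(15) = mex{2,2,1,0} = 3
G(16) = mex{3,3,2,1} = 0
G(17) = mex{0,2,3,2} = 1
G(18) = mex{1,3,2,3} = 0
G(19) = mex{0,2,3,2} = 1
G(20) = mex{1,3,2,3} = 0
G(21) = mex{0,0,3,2} = 1
G(22) = mex{1,1,2,3} = 0
G(23) = mex{0,0,3,2} = 1
G(24) = mex{1,1,0,3} = 2
G(25) = mex{2,0,1,0} = 3
G(26) = mex{3,1,0,1} = 2
G(27) = mex{2,0,1,0} = 3
G(28) = mex{3,1,0,1} = 2
G(29) = mex{2,2,1,0} = 3
G(30) = mex{3,3,0,1} = 2
G(31) = mex{2,2,1,0} = 3
G(32) = mex{3,3,2,1} = 0
G(33) = mex{0,2,3,2} = 1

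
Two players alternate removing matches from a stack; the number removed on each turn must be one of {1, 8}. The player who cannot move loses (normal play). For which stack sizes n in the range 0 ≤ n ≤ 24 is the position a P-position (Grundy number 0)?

G(0) = 0
G(1) = mex{0} = 1
G(2) = mex{1} = 0
G(3) = mex{0} = 1
G(4) = mex{1} = 0
G(5) = mex{0} = 1
G(6) = mex{1} = 0
G(7) = mex{0} = 1
G(8) = mex{1,0} = 2
G(9) = mex{2,1} = 0
G(10) = mex{0,0} = 1
G(11) = mex{1,1} = 0
G(12) = mex{0,0} = 1
G(13) = mex{1,1} = 0
G(14) = mex{0,0} = 1
G(15) = mex{1,1} = 0
G(16) = mex{0,2} = 1
G(17) = mex{1,0} = 2
G(18) = mex{2,1} = 0
G(19) = mex{0,0} = 1
G(20) = mex{1,1} = 0
G(21) = mex{0,0} = 1
G(22) = mex{1,1} = 0
G(23) = mex{0,0} = 1
G(24) = mex{1,1} = 0
P-positions are exactly the n with G(n) = 0.

0, 2, 4, 6, 9, 11, 13, 15, 18, 20, 22, 24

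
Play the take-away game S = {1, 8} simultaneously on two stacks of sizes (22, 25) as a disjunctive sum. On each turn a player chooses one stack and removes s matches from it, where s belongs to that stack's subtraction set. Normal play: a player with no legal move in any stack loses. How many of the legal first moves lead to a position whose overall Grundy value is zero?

3

All stacks use S = {1, 8}:
G(0) = 0
G(1) = mex{0} = 1
G(2) = mex{1} = 0
G(3) = mex{0} = 1
G(4) = mex{1} = 0
G(5) = mex{0} = 1
G(6) = mex{1} = 0
G(7) = mex{0} = 1
G(8) = mex{1,0} = 2
G(9) = mex{2,1} = 0
G(10) = mex{0,0} = 1
G(11) = mex{1,1} = 0
G(12) = mex{0,0} = 1
G(13) = mex{1,1} = 0
G(14) = mex{0,0} = 1
G(15) = mex{1,1} = 0
G(16) = mex{0,2} = 1
G(17) = mex{1,0} = 2
G(18) = mex{2,1} = 0
G(19) = mex{0,0} = 1
G(20) = mex{1,1} = 0
G(21) = mex{0,0} = 1
G(22) = mex{1,1} = 0
G(23) = mex{0,0} = 1
G(24) = mex{1,1} = 0
G(25) = mex{0,2} = 1
Stack A: G(22) = 0.
Stack B: G(25) = 1.
Combined Grundy value = 0 ⊕ 1 = 1.
A winning move leaves total XOR = 0, i.e. changes one component's Grundy value g to g ⊕ X where X is the current total.
Stack A: need g' = 0⊕1 = 1. Options: 22−1→G=1, 22−8→G=1. Hits: 2.
Stack B: need g' = 1⊕1 = 0. Options: 25−1→G=0, 25−8→G=2. Hits: 1.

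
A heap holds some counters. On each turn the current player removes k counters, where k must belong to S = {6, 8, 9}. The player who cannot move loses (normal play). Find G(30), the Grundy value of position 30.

G(0) = 0
G(1) = mex{} = 0
G(2) = mex{} = 0
G(3) = mex{} = 0
G(4) = mex{} = 0
G(5) = mex{} = 0
G(6) = mex{0} = 1
G(7) = mex{0} = 1
G(8) = mex{0,0} = 1
G(9) = mex{0,0,0} = 1
G(10) = mex{0,0,0} = 1
G(11) = mex{0,0,0} = 1
G(12) = mex{1,0,0} = 2
G(13) = mex{1,0,0} = 2
G(14) = mex{1,1,0} = 2
G(15) = mex{1,1,1} = 0
G(16) = mex{1,1,1} = 0
G(17) = mex{1,1,1} = 0
G(18) = mex{2,1,1} = 0
G(19) = mex{2,1,1} = 0
G(20) = mex{2,2,1} = 0
G(21) = mex{0,2,2} = 1
G(22) = mex{0,2,2} = 1
G(23) = mex{0,0,2} = 1
G(24) = mex{0,0,0} = 1
G(25) = mex{0,0,0} = 1
G(26) = mex{0,0,0} = 1
G(27) = mex{1,0,0} = 2
G(28) = mex{1,0,0} = 2
G(29) = mex{1,1,0} = 2
G(30) = mex{1,1,1} = 0

0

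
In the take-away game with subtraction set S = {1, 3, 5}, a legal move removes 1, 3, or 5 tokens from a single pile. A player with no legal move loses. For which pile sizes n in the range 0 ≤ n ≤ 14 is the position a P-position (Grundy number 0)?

0, 2, 4, 6, 8, 10, 12, 14

G(0) = 0
G(1) = mex{0} = 1
G(2) = mex{1} = 0
G(3) = mex{0,0} = 1
G(4) = mex{1,1} = 0
G(5) = mex{0,0,0} = 1
G(6) = mex{1,1,1} = 0
G(7) = mex{0,0,0} = 1
G(8) = mex{1,1,1} = 0
G(9) = mex{0,0,0} = 1
G(10) = mex{1,1,1} = 0
G(11) = mex{0,0,0} = 1
G(12) = mex{1,1,1} = 0
G(13) = mex{0,0,0} = 1
G(14) = mex{1,1,1} = 0
P-positions are exactly the n with G(n) = 0.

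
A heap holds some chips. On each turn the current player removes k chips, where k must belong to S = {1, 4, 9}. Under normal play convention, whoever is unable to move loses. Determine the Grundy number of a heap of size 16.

1

G(0) = 0
G(1) = mex{0} = 1
G(2) = mex{1} = 0
G(3) = mex{0} = 1
G(4) = mex{1,0} = 2
G(5) = mex{2,1} = 0
G(6) = mex{0,0} = 1
G(7) = mex{1,1} = 0
G(8) = mex{0,2} = 1
G(9) = mex{1,0,0} = 2
G(10) = mex{2,1,1} = 0
G(11) = mex{0,0,0} = 1
G(12) = mex{1,1,1} = 0
G(13) = mex{0,2,2} = 1
G(14) = mex{1,0,0} = 2
G(15) = mex{2,1,1} = 0
G(16) = mex{0,0,0} = 1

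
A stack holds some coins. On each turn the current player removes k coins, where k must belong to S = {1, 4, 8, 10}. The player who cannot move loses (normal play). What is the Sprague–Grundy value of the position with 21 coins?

G(0) = 0
G(1) = mex{0} = 1
G(2) = mex{1} = 0
G(3) = mex{0} = 1
G(4) = mex{1,0} = 2
G(5) = mex{2,1} = 0
G(6) = mex{0,0} = 1
G(7) = mex{1,1} = 0
G(8) = mex{0,2,0} = 1
G(9) = mex{1,0,1} = 2
G(10) = mex{2,1,0,0} = 3
G(11) = mex{3,0,1,1} = 2
G(12) = mex{2,1,2,0} = 3
G(13) = mex{3,2,0,1} = 4
G(14) = mex{4,3,1,2} = 0
G(15) = mex{0,2,0,0} = 1
G(16) = mex{1,3,1,1} = 0
G(17) = mex{0,4,2,0} = 1
G(18) = mex{1,0,3,1} = 2
G(19) = mex{2,1,2,2} = 0
G(20) = mex{0,0,3,3} = 1
G(21) = mex{1,1,4,2} = 0

0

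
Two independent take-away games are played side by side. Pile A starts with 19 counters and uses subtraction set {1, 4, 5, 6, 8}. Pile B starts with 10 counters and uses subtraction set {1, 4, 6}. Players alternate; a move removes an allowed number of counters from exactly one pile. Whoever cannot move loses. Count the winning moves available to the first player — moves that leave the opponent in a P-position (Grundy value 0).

Pile A, S = {1, 4, 5, 6, 8}:
G(0) = 0
G(1) = mex{0} = 1
G(2) = mex{1} = 0
G(3) = mex{0} = 1
G(4) = mex{1,0} = 2
G(5) = mex{2,1,0} = 3
G(6) = mex{3,0,1,0} = 2
G(7) = mex{2,1,0,1} = 3
G(8) = mex{3,2,1,0,0} = 4
G(9) = mex{4,3,2,1,1} = 0
G(10) = mex{0,2,3,2,0} = 1
G(11) = mex{1,3,2,3,1} = 0
G(12) = mex{0,4,3,2,2} = 1
G(13) = mex{1,0,4,3,3} = 2
G(14) = mex{2,1,0,4,2} = 3
G(15) = mex{3,0,1,0,3} = 2
G(16) = mex{2,1,0,1,4} = 3
G(17) = mex{3,2,1,0,0} = 4
G(18) = mex{4,3,2,1,1} = 0
G(19) = mex{0,2,3,2,0} = 1
G_A(19) = 1.
Pile B, S = {1, 4, 6}:
G(0) = 0
G(1) = mex{0} = 1
G(2) = mex{1} = 0
G(3) = mex{0} = 1
G(4) = mex{1,0} = 2
G(5) = mex{2,1} = 0
G(6) = mex{0,0,0} = 1
G(7) = mex{1,1,1} = 0
G(8) = mex{0,2,0} = 1
G(9) = mex{1,0,1} = 2
G(10) = mex{2,1,2} = 0
G_B(10) = 0.
Combined Grundy value = 1 ⊕ 0 = 1.
A winning move leaves total XOR = 0, i.e. changes one component's Grundy value g to g ⊕ X where X is the current total.
Pile A: need g' = 1⊕1 = 0. Options: 19−1→G=0, 19−4→G=2, 19−5→G=3, 19−6→G=2, 19−8→G=0. Hits: 2.
Pile B: need g' = 0⊕1 = 1. Options: 10−1→G=2, 10−4→G=1, 10−6→G=2. Hits: 1.

3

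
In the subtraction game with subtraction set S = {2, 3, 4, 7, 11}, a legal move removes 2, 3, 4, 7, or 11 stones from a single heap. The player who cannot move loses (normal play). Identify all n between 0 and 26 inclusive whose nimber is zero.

n :  0  1  2  3  4  5  6  7  8  9 10 11 12 13 14 15 16 17 18 19 20 21 22 23 24 25 26
G :  0  0  1  1  2  2  0  3  1  4  2  5  3  3  0  0  1  1  2  2  0  3  1  4  2  5  3
P-positions are exactly the n with G(n) = 0.

0, 1, 6, 14, 15, 20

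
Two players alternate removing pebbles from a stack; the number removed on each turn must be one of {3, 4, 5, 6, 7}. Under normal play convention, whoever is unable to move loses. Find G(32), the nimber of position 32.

0

n :  0  1  2  3  4  5  6  7  8  9 10 11 12 13 14 15 16 17 18 19 20 21 22 23 24 25 26 27 28 29 30 31 32
G :  0  0  0  1  1  1  2  2  2  3  0  0  0  1  1  1  2  2  2  3  0  0  0  1  1  1  2  2  2  3  0  0  0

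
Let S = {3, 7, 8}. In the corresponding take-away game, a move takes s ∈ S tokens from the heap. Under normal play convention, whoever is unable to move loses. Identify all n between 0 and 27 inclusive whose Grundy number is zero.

0, 1, 2, 6, 11, 12, 16, 17, 21, 22, 26, 27

n :  0  1  2  3  4  5  6  7  8  9 10 11 12 13 14 15 16 17 18 19 20 21 22 23 24 25 26 27
G :  0  0  0  1  1  1  0  2  2  1  3  0  0  2  1  1  0  0  2  1  1  0  0  2  1  1  0  0
P-positions are exactly the n with G(n) = 0.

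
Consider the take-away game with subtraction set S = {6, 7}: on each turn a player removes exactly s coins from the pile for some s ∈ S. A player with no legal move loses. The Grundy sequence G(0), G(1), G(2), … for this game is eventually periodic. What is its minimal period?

G(0) = 0
G(1) = mex{} = 0
G(2) = mex{} = 0
G(3) = mex{} = 0
G(4) = mex{} = 0
G(5) = mex{} = 0
G(6) = mex{0} = 1
G(7) = mex{0,0} = 1
G(8) = mex{0,0} = 1
G(9) = mex{0,0} = 1
G(10) = mex{0,0} = 1
G(11) = mex{0,0} = 1
G(12) = mex{1,0} = 2
G(13) = mex{1,1} = 0
G(14) = mex{1,1} = 0
G(15) = mex{1,1} = 0
G(16) = mex{1,1} = 0
G(17) = mex{1,1} = 0
G(18) = mex{2,1} = 0
G(19) = mex{0,2} = 1
G(20) = mex{0,0} = 1
G(21) = mex{0,0} = 1
G(22) = mex{0,0} = 1
G(23) = mex{0,0} = 1
G(24) = mex{0,0} = 1
G(25) = mex{1,0} = 2
G(26) = mex{1,1} = 0
G(27) = mex{1,1} = 0
G(n+13) = G(n) holds for n = 0,…,6 (a full window of length max(S) = 7), so the sequence is purely periodic with period 13.

13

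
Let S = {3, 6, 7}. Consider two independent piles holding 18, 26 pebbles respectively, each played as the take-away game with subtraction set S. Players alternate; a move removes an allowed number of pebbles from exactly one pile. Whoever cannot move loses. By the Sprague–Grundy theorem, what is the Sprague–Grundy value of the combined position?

All piles use S = {3, 6, 7}:
G(0) = 0
G(1) = mex{} = 0
G(2) = mex{} = 0
G(3) = mex{0} = 1
G(4) = mex{0} = 1
G(5) = mex{0} = 1
G(6) = mex{1,0} = 2
G(7) = mex{1,0,0} = 2
G(8) = mex{1,0,0} = 2
G(9) = mex{2,1,0} = 3
G(10) = mex{2,1,1} = 0
G(11) = mex{2,1,1} = 0
G(12) = mex{3,2,1} = 0
G(13) = mex{0,2,2} = 1
G(14) = mex{0,2,2} = 1
G(15) = mex{0,3,2} = 1
G(16) = mex{1,0,3} = 2
G(17) = mex{1,0,0} = 2
G(18) = mex{1,0,0} = 2
G(19) = mex{2,1,0} = 3
G(20) = mex{2,1,1} = 0
G(21) = mex{2,1,1} = 0
G(22) = mex{3,2,1} = 0
G(23) = mex{0,2,2} = 1
G(24) = mex{0,2,2} = 1
G(25) = mex{0,3,2} = 1
G(26) = mex{1,0,3} = 2
Pile A: G(18) = 2.
Pile B: G(26) = 2.
Combined Grundy value = 2 ⊕ 2 = 0.

0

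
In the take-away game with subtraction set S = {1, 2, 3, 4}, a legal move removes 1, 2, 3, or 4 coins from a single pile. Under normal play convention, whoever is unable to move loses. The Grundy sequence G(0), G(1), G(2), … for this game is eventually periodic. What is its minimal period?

5

G(0) = 0
G(1) = mex{0} = 1
G(2) = mex{1,0} = 2
G(3) = mex{2,1,0} = 3
G(4) = mex{3,2,1,0} = 4
G(5) = mex{4,3,2,1} = 0
G(6) = mex{0,4,3,2} = 1
G(7) = mex{1,0,4,3} = 2
G(8) = mex{2,1,0,4} = 3
G(9) = mex{3,2,1,0} = 4
G(10) = mex{4,3,2,1} = 0
G(11) = mex{0,4,3,2} = 1
G(12) = mex{1,0,4,3} = 2
G(13) = mex{2,1,0,4} = 3
G(14) = mex{3,2,1,0} = 4
G(n+5) = G(n) holds for n = 0,…,3 (a full window of length max(S) = 4), so the sequence is purely periodic with period 5.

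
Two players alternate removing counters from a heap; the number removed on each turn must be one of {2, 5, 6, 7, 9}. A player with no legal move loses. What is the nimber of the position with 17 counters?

1

n :  0  1  2  3  4  5  6  7  8  9 10 11 12 13 14 15 16 17
G :  0  0  1  1  0  2  1  3  2  2  3  3  0  4  1  0  0  1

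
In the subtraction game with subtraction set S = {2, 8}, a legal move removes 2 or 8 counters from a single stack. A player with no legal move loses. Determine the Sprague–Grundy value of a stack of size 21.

n :  0  1  2  3  4  5  6  7  8  9 10 11 12 13 14 15 16 17 18 19 20 21
G :  0  0  1  1  0  0  1  1  2  2  0  0  1  1  0  0  1  1  2  2  0  0

0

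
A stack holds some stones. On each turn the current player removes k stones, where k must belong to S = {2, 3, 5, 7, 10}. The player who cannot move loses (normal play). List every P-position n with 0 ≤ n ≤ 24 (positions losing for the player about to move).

0, 1, 9, 13, 17, 21

G(0) = 0
G(1) = mex{} = 0
G(2) = mex{0} = 1
G(3) = mex{0,0} = 1
G(4) = mex{1,0} = 2
G(5) = mex{1,1,0} = 2
G(6) = mex{2,1,0} = 3
G(7) = mex{2,2,1,0} = 3
G(8) = mex{3,2,1,0} = 4
G(9) = mex{3,3,2,1} = 0
G(10) = mex{4,3,2,1,0} = 5
G(11) = mex{0,4,3,2,0} = 1
G(12) = mex{5,0,3,2,1} = 4
G(13) = mex{1,5,4,3,1} = 0
G(14) = mex{4,1,0,3,2} = 5
G(15) = mex{0,4,5,4,2} = 1
G(16) = mex{5,0,1,0,3} = 2
G(17) = mex{1,5,4,5,3} = 0
G(18) = mex{2,1,0,1,4} = 3
G(19) = mex{0,2,5,4,0} = 1
G(20) = mex{3,0,1,0,5} = 2
G(21) = mex{1,3,2,5,1} = 0
G(22) = mex{2,1,0,1,4} = 3
G(23) = mex{0,2,3,2,0} = 1
G(24) = mex{3,0,1,0,5} = 2
P-positions are exactly the n with G(n) = 0.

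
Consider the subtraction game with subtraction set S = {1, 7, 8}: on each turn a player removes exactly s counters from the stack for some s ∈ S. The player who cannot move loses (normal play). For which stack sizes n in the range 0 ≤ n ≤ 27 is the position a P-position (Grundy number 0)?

0, 2, 4, 6, 15, 17, 19, 21

G(0) = 0
G(1) = mex{0} = 1
G(2) = mex{1} = 0
G(3) = mex{0} = 1
G(4) = mex{1} = 0
G(5) = mex{0} = 1
G(6) = mex{1} = 0
G(7) = mex{0,0} = 1
G(8) = mex{1,1,0} = 2
G(9) = mex{2,0,1} = 3
G(10) = mex{3,1,0} = 2
G(11) = mex{2,0,1} = 3
G(12) = mex{3,1,0} = 2
G(13) = mex{2,0,1} = 3
G(14) = mex{3,1,0} = 2
G(15) = mex{2,2,1} = 0
G(16) = mex{0,3,2} = 1
G(17) = mex{1,2,3} = 0
G(18) = mex{0,3,2} = 1
G(19) = mex{1,2,3} = 0
G(20) = mex{0,3,2} = 1
G(21) = mex{1,2,3} = 0
G(22) = mex{0,0,2} = 1
G(23) = mex{1,1,0} = 2
G(24) = mex{2,0,1} = 3
G(25) = mex{3,1,0} = 2
G(26) = mex{2,0,1} = 3
G(27) = mex{3,1,0} = 2
P-positions are exactly the n with G(n) = 0.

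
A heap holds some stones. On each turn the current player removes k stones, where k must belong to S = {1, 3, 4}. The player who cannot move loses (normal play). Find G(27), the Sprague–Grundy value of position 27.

G(0) = 0
G(1) = mex{0} = 1
G(2) = mex{1} = 0
G(3) = mex{0,0} = 1
G(4) = mex{1,1,0} = 2
G(5) = mex{2,0,1} = 3
G(6) = mex{3,1,0} = 2
G(7) = mex{2,2,1} = 0
G(8) = mex{0,3,2} = 1
G(9) = mex{1,2,3} = 0
G(10) = mex{0,0,2} = 1
G(11) = mex{1,1,0} = 2
G(12) = mex{2,0,1} = 3
G(13) = mex{3,1,0} = 2
G(14) = mex{2,2,1} = 0
G(15) = mex{0,3,2} = 1
G(16) = mex{1,2,3} = 0
G(17) = mex{0,0,2} = 1
G(18) = mex{1,1,0} = 2
G(19) = mex{2,0,1} = 3
G(20) = mex{3,1,0} = 2
G(21) = mex{2,2,1} = 0
G(22) = mex{0,3,2} = 1
G(23) = mex{1,2,3} = 0
G(24) = mex{0,0,2} = 1
G(25) = mex{1,1,0} = 2
G(26) = mex{2,0,1} = 3
G(27) = mex{3,1,0} = 2

2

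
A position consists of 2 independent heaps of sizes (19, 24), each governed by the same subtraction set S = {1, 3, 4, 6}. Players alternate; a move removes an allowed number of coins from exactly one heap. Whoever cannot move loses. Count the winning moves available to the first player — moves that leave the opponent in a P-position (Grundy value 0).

All heaps use S = {1, 3, 4, 6}:
n :  0  1  2  3  4  5  6  7  8  9 10 11 12 13 14 15 16 17 18 19 20 21 22 23 24
G :  0  1  0  1  2  3  2  0  1  0  1  2  3  2  0  1  0  1  2  3  2  0  1  0  1
Heap A: G(19) = 3.
Heap B: G(24) = 1.
Combined Grundy value = 3 ⊕ 1 = 2.
A winning move leaves total XOR = 0, i.e. changes one component's Grundy value g to g ⊕ X where X is the current total.
Heap A: need g' = 3⊕2 = 1. Options: 19−1→G=2, 19−3→G=0, 19−4→G=1, 19−6→G=2. Hits: 1.
Heap B: need g' = 1⊕2 = 3. Options: 24−1→G=0, 24−3→G=0, 24−4→G=2, 24−6→G=2. Hits: 0.

1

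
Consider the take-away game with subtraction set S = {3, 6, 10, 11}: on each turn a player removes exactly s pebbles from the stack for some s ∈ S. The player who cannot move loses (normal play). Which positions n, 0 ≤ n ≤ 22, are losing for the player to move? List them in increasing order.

0, 1, 2, 9, 14, 16, 18

G(0) = 0
G(1) = mex{} = 0
G(2) = mex{} = 0
G(3) = mex{0} = 1
G(4) = mex{0} = 1
G(5) = mex{0} = 1
G(6) = mex{1,0} = 2
G(7) = mex{1,0} = 2
G(8) = mex{1,0} = 2
G(9) = mex{2,1} = 0
G(10) = mex{2,1,0} = 3
G(11) = mex{2,1,0,0} = 3
G(12) = mex{0,2,0,0} = 1
G(13) = mex{3,2,1,0} = 4
G(14) = mex{3,2,1,1} = 0
G(15) = mex{1,0,1,1} = 2
G(16) = mex{4,3,2,1} = 0
G(17) = mex{0,3,2,2} = 1
G(18) = mex{2,1,2,2} = 0
G(19) = mex{0,4,0,2} = 1
G(20) = mex{1,0,3,0} = 2
G(21) = mex{0,2,3,3} = 1
G(22) = mex{1,0,1,3} = 2
P-positions are exactly the n with G(n) = 0.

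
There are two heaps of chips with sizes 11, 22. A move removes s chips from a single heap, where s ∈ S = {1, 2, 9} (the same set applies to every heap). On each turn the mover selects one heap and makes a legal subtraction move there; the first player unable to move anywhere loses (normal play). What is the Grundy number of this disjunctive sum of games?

All heaps use S = {1, 2, 9}:
n :  0  1  2  3  4  5  6  7  8  9 10 11 12 13 14 15 16 17 18 19 20 21 22
G :  0  1  2  0  1  2  0  1  2  3  0  1  2  0  1  2  0  1  2  3  0  1  2
Heap A: G(11) = 1.
Heap B: G(22) = 2.
Combined Grundy value = 1 ⊕ 2 = 3.

3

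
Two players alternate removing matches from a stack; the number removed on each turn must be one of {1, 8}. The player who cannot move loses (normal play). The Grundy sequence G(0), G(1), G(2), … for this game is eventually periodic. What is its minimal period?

G(0) = 0
G(1) = mex{0} = 1
G(2) = mex{1} = 0
G(3) = mex{0} = 1
G(4) = mex{1} = 0
G(5) = mex{0} = 1
G(6) = mex{1} = 0
G(7) = mex{0} = 1
G(8) = mex{1,0} = 2
G(9) = mex{2,1} = 0
G(10) = mex{0,0} = 1
G(11) = mex{1,1} = 0
G(12) = mex{0,0} = 1
G(13) = mex{1,1} = 0
G(14) = mex{0,0} = 1
G(15) = mex{1,1} = 0
G(16) = mex{0,2} = 1
G(17) = mex{1,0} = 2
G(18) = mex{2,1} = 0
G(19) = mex{0,0} = 1
G(n+9) = G(n) holds for n = 0,…,7 (a full window of length max(S) = 8), so the sequence is purely periodic with period 9.

9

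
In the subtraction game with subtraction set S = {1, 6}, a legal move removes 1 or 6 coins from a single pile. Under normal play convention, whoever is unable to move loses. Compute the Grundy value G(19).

1

G(0) = 0
G(1) = mex{0} = 1
G(2) = mex{1} = 0
G(3) = mex{0} = 1
G(4) = mex{1} = 0
G(5) = mex{0} = 1
G(6) = mex{1,0} = 2
G(7) = mex{2,1} = 0
G(8) = mex{0,0} = 1
G(9) = mex{1,1} = 0
G(10) = mex{0,0} = 1
G(11) = mex{1,1} = 0
G(12) = mex{0,2} = 1
G(13) = mex{1,0} = 2
G(14) = mex{2,1} = 0
G(15) = mex{0,0} = 1
G(16) = mex{1,1} = 0
G(17) = mex{0,0} = 1
G(18) = mex{1,1} = 0
G(19) = mex{0,2} = 1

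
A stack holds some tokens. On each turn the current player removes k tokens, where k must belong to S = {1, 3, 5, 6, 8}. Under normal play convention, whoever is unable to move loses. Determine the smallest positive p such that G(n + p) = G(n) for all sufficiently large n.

11

n :  0  1  2  3  4  5  6  7  8  9 10 11 12 13 14 15 16 17 18 19 20 21 22 23
G :  0  1  0  1  0  1  2  3  2  3  2  0  1  0  1  0  1  2  3  2  3  2  0  1
G(n+11) = G(n) holds for n = 0,…,7 (a full window of length max(S) = 8), so the sequence is purely periodic with period 11.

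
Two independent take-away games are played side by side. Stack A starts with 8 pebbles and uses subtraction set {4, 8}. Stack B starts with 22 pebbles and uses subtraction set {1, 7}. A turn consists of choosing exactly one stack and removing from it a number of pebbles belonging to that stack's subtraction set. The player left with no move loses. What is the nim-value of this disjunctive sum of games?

2

Stack A, S = {4, 8}:
n : 0 1 2 3 4 5 6 7 8
G : 0 0 0 0 1 1 1 1 2
G_A(8) = 2.
Stack B, S = {1, 7}:
n :  0  1  2  3  4  5  6  7  8  9 10 11 12 13 14 15 16 17 18 19 20 21 22
G :  0  1  0  1  0  1  0  1  0  1  0  1  0  1  0  1  0  1  0  1  0  1  0
G_B(22) = 0.
Combined Grundy value = 2 ⊕ 0 = 2.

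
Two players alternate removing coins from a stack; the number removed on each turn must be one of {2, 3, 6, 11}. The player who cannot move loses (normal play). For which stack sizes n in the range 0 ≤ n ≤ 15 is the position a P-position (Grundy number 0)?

n :  0  1  2  3  4  5  6  7  8  9 10 11 12 13 14 15
G :  0  0  1  1  2  0  3  1  2  0  0  1  1  2  0  3
P-positions are exactly the n with G(n) = 0.

0, 1, 5, 9, 10, 14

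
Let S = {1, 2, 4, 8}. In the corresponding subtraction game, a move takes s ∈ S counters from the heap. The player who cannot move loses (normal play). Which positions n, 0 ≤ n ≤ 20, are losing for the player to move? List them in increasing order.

0, 3, 6, 9, 12, 15, 18

G(0) = 0
G(1) = mex{0} = 1
G(2) = mex{1,0} = 2
G(3) = mex{2,1} = 0
G(4) = mex{0,2,0} = 1
G(5) = mex{1,0,1} = 2
G(6) = mex{2,1,2} = 0
G(7) = mex{0,2,0} = 1
G(8) = mex{1,0,1,0} = 2
G(9) = mex{2,1,2,1} = 0
G(10) = mex{0,2,0,2} = 1
G(11) = mex{1,0,1,0} = 2
G(12) = mex{2,1,2,1} = 0
G(13) = mex{0,2,0,2} = 1
G(14) = mex{1,0,1,0} = 2
G(15) = mex{2,1,2,1} = 0
G(16) = mex{0,2,0,2} = 1
G(17) = mex{1,0,1,0} = 2
G(18) = mex{2,1,2,1} = 0
G(19) = mex{0,2,0,2} = 1
G(20) = mex{1,0,1,0} = 2
P-positions are exactly the n with G(n) = 0.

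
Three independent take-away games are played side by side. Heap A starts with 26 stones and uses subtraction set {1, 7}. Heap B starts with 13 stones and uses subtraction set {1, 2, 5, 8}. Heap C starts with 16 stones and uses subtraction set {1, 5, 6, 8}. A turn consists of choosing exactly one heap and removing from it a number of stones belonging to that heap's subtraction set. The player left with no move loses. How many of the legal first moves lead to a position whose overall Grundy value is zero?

0

Heap A, S = {1, 7}:
n :  0  1  2  3  4  5  6  7  8  9 10 11 12 13 14 15 16 17 18 19 20 21 22 23 24 25 26
G :  0  1  0  1  0  1  0  1  0  1  0  1  0  1  0  1  0  1  0  1  0  1  0  1  0  1  0
G_A(26) = 0.
Heap B, S = {1, 2, 5, 8}:
G(0) = 0
G(1) = mex{0} = 1
G(2) = mex{1,0} = 2
G(3) = mex{2,1} = 0
G(4) = mex{0,2} = 1
G(5) = mex{1,0,0} = 2
G(6) = mex{2,1,1} = 0
G(7) = mex{0,2,2} = 1
G(8) = mex{1,0,0,0} = 2
G(9) = mex{2,1,1,1} = 0
G(10) = mex{0,2,2,2} = 1
G(11) = mex{1,0,0,0} = 2
G(12) = mex{2,1,1,1} = 0
G(13) = mex{0,2,2,2} = 1
G_B(13) = 1.
Heap C, S = {1, 5, 6, 8}:
G(0) = 0
G(1) = mex{0} = 1
G(2) = mex{1} = 0
G(3) = mex{0} = 1
G(4) = mex{1} = 0
G(5) = mex{0,0} = 1
G(6) = mex{1,1,0} = 2
G(7) = mex{2,0,1} = 3
G(8) = mex{3,1,0,0} = 2
G(9) = mex{2,0,1,1} = 3
G(10) = mex{3,1,0,0} = 2
G(11) = mex{2,2,1,1} = 0
G(12) = mex{0,3,2,0} = 1
G(13) = mex{1,2,3,1} = 0
G(14) = mex{0,3,2,2} = 1
G(15) = mex{1,2,3,3} = 0
G(16) = mex{0,0,2,2} = 1
G_C(16) = 1.
Combined Grundy value = 0 ⊕ 1 ⊕ 1 = 0.
A winning move leaves total XOR = 0, i.e. changes one component's Grundy value g to g ⊕ X where X is the current total.
Heap A: target g' = 0⊕0 = 0, but every legal move changes the Grundy value (mex property), so 0 moves.
Heap B: target g' = 1⊕0 = 1, but every legal move changes the Grundy value (mex property), so 0 moves.
Heap C: target g' = 1⊕0 = 1, but every legal move changes the Grundy value (mex property), so 0 moves.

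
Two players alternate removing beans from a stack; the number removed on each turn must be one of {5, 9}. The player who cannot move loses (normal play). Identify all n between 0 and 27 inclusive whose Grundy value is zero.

0, 1, 2, 3, 4, 14, 15, 16, 17, 18

G(0) = 0
G(1) = mex{} = 0
G(2) = mex{} = 0
G(3) = mex{} = 0
G(4) = mex{} = 0
G(5) = mex{0} = 1
G(6) = mex{0} = 1
G(7) = mex{0} = 1
G(8) = mex{0} = 1
G(9) = mex{0,0} = 1
G(10) = mex{1,0} = 2
G(11) = mex{1,0} = 2
G(12) = mex{1,0} = 2
G(13) = mex{1,0} = 2
G(14) = mex{1,1} = 0
G(15) = mex{2,1} = 0
G(16) = mex{2,1} = 0
G(17) = mex{2,1} = 0
G(18) = mex{2,1} = 0
G(19) = mex{0,2} = 1
G(20) = mex{0,2} = 1
G(21) = mex{0,2} = 1
G(22) = mex{0,2} = 1
G(23) = mex{0,0} = 1
G(24) = mex{1,0} = 2
G(25) = mex{1,0} = 2
G(26) = mex{1,0} = 2
G(27) = mex{1,0} = 2
P-positions are exactly the n with G(n) = 0.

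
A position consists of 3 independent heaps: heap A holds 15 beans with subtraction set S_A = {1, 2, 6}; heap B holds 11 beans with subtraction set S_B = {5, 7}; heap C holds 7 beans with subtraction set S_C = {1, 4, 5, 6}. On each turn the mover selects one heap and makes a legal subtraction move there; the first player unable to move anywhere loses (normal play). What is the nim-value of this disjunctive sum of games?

0

Heap A, S = {1, 2, 6}:
n :  0  1  2  3  4  5  6  7  8  9 10 11 12 13 14 15
G :  0  1  2  0  1  2  3  0  1  2  0  1  2  3  0  1
G_A(15) = 1.
Heap B, S = {5, 7}:
G(0) = 0
G(1) = mex{} = 0
G(2) = mex{} = 0
G(3) = mex{} = 0
G(4) = mex{} = 0
G(5) = mex{0} = 1
G(6) = mex{0} = 1
G(7) = mex{0,0} = 1
G(8) = mex{0,0} = 1
G(9) = mex{0,0} = 1
G(10) = mex{1,0} = 2
G(11) = mex{1,0} = 2
G_B(11) = 2.
Heap C, S = {1, 4, 5, 6}:
n : 0 1 2 3 4 5 6 7
G : 0 1 0 1 2 3 2 3
G_C(7) = 3.
Combined Grundy value = 1 ⊕ 2 ⊕ 3 = 0.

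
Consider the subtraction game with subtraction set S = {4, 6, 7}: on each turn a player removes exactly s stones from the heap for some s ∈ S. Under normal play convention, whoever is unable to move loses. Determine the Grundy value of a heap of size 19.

n :  0  1  2  3  4  5  6  7  8  9 10 11 12 13 14 15 16 17 18 19
G :  0  0  0  0  1  1  1  1  2  2  2  0  0  0  0  1  1  1  1  2

2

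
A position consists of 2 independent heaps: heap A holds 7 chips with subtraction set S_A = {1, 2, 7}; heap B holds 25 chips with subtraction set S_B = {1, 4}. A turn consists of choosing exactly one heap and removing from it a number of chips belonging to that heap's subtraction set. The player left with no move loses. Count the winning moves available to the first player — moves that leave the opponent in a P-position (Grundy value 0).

Heap A, S = {1, 2, 7}:
n : 0 1 2 3 4 5 6 7
G : 0 1 2 0 1 2 0 1
G_A(7) = 1.
Heap B, S = {1, 4}:
G(0) = 0
G(1) = mex{0} = 1
G(2) = mex{1} = 0
G(3) = mex{0} = 1
G(4) = mex{1,0} = 2
G(5) = mex{2,1} = 0
G(6) = mex{0,0} = 1
G(7) = mex{1,1} = 0
G(8) = mex{0,2} = 1
G(9) = mex{1,0} = 2
G(10) = mex{2,1} = 0
G(11) = mex{0,0} = 1
G(12) = mex{1,1} = 0
G(13) = mex{0,2} = 1
G(14) = mex{1,0} = 2
G(15) = mex{2,1} = 0
G(16) = mex{0,0} = 1
G(17) = mex{1,1} = 0
G(18) = mex{0,2} = 1
G(19) = mex{1,0} = 2
G(20) = mex{2,1} = 0
G(21) = mex{0,0} = 1
G(22) = mex{1,1} = 0
G(23) = mex{0,2} = 1
G(24) = mex{1,0} = 2
G(25) = mex{2,1} = 0
G_B(25) = 0.
Combined Grundy value = 1 ⊕ 0 = 1.
A winning move leaves total XOR = 0, i.e. changes one component's Grundy value g to g ⊕ X where X is the current total.
Heap A: need g' = 1⊕1 = 0. Options: 7−1→G=0, 7−2→G=2, 7−7→G=0. Hits: 2.
Heap B: need g' = 0⊕1 = 1. Options: 25−1→G=2, 25−4→G=1. Hits: 1.

3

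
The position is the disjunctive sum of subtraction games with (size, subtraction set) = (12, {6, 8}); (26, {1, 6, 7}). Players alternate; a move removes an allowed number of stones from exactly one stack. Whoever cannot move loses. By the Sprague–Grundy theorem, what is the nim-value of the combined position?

Stack A, S = {6, 8}:
n :  0  1  2  3  4  5  6  7  8  9 10 11 12
G :  0  0  0  0  0  0  1  1  1  1  1  1  2
G_A(12) = 2.
Stack B, S = {1, 6, 7}:
G(0) = 0
G(1) = mex{0} = 1
G(2) = mex{1} = 0
G(3) = mex{0} = 1
G(4) = mex{1} = 0
G(5) = mex{0} = 1
G(6) = mex{1,0} = 2
G(7) = mex{2,1,0} = 3
G(8) = mex{3,0,1} = 2
G(9) = mex{2,1,0} = 3
G(10) = mex{3,0,1} = 2
G(11) = mex{2,1,0} = 3
G(12) = mex{3,2,1} = 0
G(13) = mex{0,3,2} = 1
G(14) = mex{1,2,3} = 0
G(15) = mex{0,3,2} = 1
G(16) = mex{1,2,3} = 0
G(17) = mex{0,3,2} = 1
G(18) = mex{1,0,3} = 2
G(19) = mex{2,1,0} = 3
G(20) = mex{3,0,1} = 2
G(21) = mex{2,1,0} = 3
G(22) = mex{3,0,1} = 2
G(23) = mex{2,1,0} = 3
G(24) = mex{3,2,1} = 0
G(25) = mex{0,3,2} = 1
G(26) = mex{1,2,3} = 0
G_B(26) = 0.
Combined Grundy value = 2 ⊕ 0 = 2.

2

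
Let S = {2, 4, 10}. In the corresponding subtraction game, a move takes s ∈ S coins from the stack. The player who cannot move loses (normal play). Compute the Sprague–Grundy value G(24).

G(0) = 0
G(1) = mex{} = 0
G(2) = mex{0} = 1
G(3) = mex{0} = 1
G(4) = mex{1,0} = 2
G(5) = mex{1,0} = 2
G(6) = mex{2,1} = 0
G(7) = mex{2,1} = 0
G(8) = mex{0,2} = 1
G(9) = mex{0,2} = 1
G(10) = mex{1,0,0} = 2
G(11) = mex{1,0,0} = 2
G(12) = mex{2,1,1} = 0
G(13) = mex{2,1,1} = 0
G(14) = mex{0,2,2} = 1
G(15) = mex{0,2,2} = 1
G(16) = mex{1,0,0} = 2
G(17) = mex{1,0,0} = 2
G(18) = mex{2,1,1} = 0
G(19) = mex{2,1,1} = 0
G(20) = mex{0,2,2} = 1
G(21) = mex{0,2,2} = 1
G(22) = mex{1,0,0} = 2
G(23) = mex{1,0,0} = 2
G(24) = mex{2,1,1} = 0

0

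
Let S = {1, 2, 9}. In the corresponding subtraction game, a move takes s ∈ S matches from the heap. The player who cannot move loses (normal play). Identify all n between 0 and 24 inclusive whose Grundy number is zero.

0, 3, 6, 10, 13, 16, 20, 23

n :  0  1  2  3  4  5  6  7  8  9 10 11 12 13 14 15 16 17 18 19 20 21 22 23 24
G :  0  1  2  0  1  2  0  1  2  3  0  1  2  0  1  2  0  1  2  3  0  1  2  0  1
P-positions are exactly the n with G(n) = 0.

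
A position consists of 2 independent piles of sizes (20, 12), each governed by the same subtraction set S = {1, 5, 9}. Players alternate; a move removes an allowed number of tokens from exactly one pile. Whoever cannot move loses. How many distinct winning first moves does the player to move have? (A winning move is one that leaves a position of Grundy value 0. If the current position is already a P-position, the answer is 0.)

0

All piles use S = {1, 5, 9}:
G(0) = 0
G(1) = mex{0} = 1
G(2) = mex{1} = 0
G(3) = mex{0} = 1
G(4) = mex{1} = 0
G(5) = mex{0,0} = 1
G(6) = mex{1,1} = 0
G(7) = mex{0,0} = 1
G(8) = mex{1,1} = 0
G(9) = mex{0,0,0} = 1
G(10) = mex{1,1,1} = 0
G(11) = mex{0,0,0} = 1
G(12) = mex{1,1,1} = 0
G(13) = mex{0,0,0} = 1
G(14) = mex{1,1,1} = 0
G(15) = mex{0,0,0} = 1
G(16) = mex{1,1,1} = 0
G(17) = mex{0,0,0} = 1
G(18) = mex{1,1,1} = 0
G(19) = mex{0,0,0} = 1
G(20) = mex{1,1,1} = 0
Pile A: G(20) = 0.
Pile B: G(12) = 0.
Combined Grundy value = 0 ⊕ 0 = 0.
A winning move leaves total XOR = 0, i.e. changes one component's Grundy value g to g ⊕ X where X is the current total.
Pile A: target g' = 0⊕0 = 0, but every legal move changes the Grundy value (mex property), so 0 moves.
Pile B: target g' = 0⊕0 = 0, but every legal move changes the Grundy value (mex property), so 0 moves.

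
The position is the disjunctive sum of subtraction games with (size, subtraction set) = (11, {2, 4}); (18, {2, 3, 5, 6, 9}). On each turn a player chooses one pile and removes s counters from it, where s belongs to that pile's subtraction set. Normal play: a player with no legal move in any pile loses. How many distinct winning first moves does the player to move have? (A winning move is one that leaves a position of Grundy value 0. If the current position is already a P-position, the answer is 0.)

Pile A, S = {2, 4}:
n :  0  1  2  3  4  5  6  7  8  9 10 11
G :  0  0  1  1  2  2  0  0  1  1  2  2
G_A(11) = 2.
Pile B, S = {2, 3, 5, 6, 9}:
G(0) = 0
G(1) = mex{} = 0
G(2) = mex{0} = 1
G(3) = mex{0,0} = 1
G(4) = mex{1,0} = 2
G(5) = mex{1,1,0} = 2
G(6) = mex{2,1,0,0} = 3
G(7) = mex{2,2,1,0} = 3
G(8) = mex{3,2,1,1} = 0
G(9) = mex{3,3,2,1,0} = 4
G(10) = mex{0,3,2,2,0} = 1
G(11) = mex{4,0,3,2,1} = 5
G(12) = mex{1,4,3,3,1} = 0
G(13) = mex{5,1,0,3,2} = 4
G(14) = mex{0,5,4,0,2} = 1
G(15) = mex{4,0,1,4,3} = 2
G(16) = mex{1,4,5,1,3} = 0
G(17) = mex{2,1,0,5,0} = 3
G(18) = mex{0,2,4,0,4} = 1
G_B(18) = 1.
Combined Grundy value = 2 ⊕ 1 = 3.
A winning move leaves total XOR = 0, i.e. changes one component's Grundy value g to g ⊕ X where X is the current total.
Pile A: need g' = 2⊕3 = 1. Options: 11−2→G=1, 11−4→G=0. Hits: 1.
Pile B: need g' = 1⊕3 = 2. Options: 18−2→G=0, 18−3→G=2, 18−5→G=4, 18−6→G=0, 18−9→G=4. Hits: 1.

2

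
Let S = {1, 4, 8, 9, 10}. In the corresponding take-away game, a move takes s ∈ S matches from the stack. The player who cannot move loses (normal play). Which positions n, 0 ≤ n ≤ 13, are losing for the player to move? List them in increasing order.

0, 2, 5, 7

n :  0  1  2  3  4  5  6  7  8  9 10 11 12 13
G :  0  1  0  1  2  0  1  0  1  2  3  2  3  4
P-positions are exactly the n with G(n) = 0.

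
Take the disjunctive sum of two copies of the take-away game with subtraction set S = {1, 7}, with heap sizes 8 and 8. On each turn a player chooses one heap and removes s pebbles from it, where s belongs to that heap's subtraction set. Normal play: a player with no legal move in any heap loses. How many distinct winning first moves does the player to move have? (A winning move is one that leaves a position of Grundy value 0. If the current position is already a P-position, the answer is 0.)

All heaps use S = {1, 7}:
G(0) = 0
G(1) = mex{0} = 1
G(2) = mex{1} = 0
G(3) = mex{0} = 1
G(4) = mex{1} = 0
G(5) = mex{0} = 1
G(6) = mex{1} = 0
G(7) = mex{0,0} = 1
G(8) = mex{1,1} = 0
Heap A: G(8) = 0.
Heap B: G(8) = 0.
Combined Grundy value = 0 ⊕ 0 = 0.
A winning move leaves total XOR = 0, i.e. changes one component's Grundy value g to g ⊕ X where X is the current total.
Heap A: target g' = 0⊕0 = 0, but every legal move changes the Grundy value (mex property), so 0 moves.
Heap B: target g' = 0⊕0 = 0, but every legal move changes the Grundy value (mex property), so 0 moves.

0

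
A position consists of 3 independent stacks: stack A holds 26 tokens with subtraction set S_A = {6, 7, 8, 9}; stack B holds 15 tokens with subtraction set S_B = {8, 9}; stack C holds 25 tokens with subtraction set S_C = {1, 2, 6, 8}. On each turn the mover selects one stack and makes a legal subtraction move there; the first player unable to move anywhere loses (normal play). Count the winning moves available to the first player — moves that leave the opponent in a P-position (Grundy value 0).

Stack A, S = {6, 7, 8, 9}:
G(0) = 0
G(1) = mex{} = 0
G(2) = mex{} = 0
G(3) = mex{} = 0
G(4) = mex{} = 0
G(5) = mex{} = 0
G(6) = mex{0} = 1
G(7) = mex{0,0} = 1
G(8) = mex{0,0,0} = 1
G(9) = mex{0,0,0,0} = 1
G(10) = mex{0,0,0,0} = 1
G(11) = mex{0,0,0,0} = 1
G(12) = mex{1,0,0,0} = 2
G(13) = mex{1,1,0,0} = 2
G(14) = mex{1,1,1,0} = 2
G(15) = mex{1,1,1,1} = 0
G(16) = mex{1,1,1,1} = 0
G(17) = mex{1,1,1,1} = 0
G(18) = mex{2,1,1,1} = 0
G(19) = mex{2,2,1,1} = 0
G(20) = mex{2,2,2,1} = 0
G(21) = mex{0,2,2,2} = 1
G(22) = mex{0,0,2,2} = 1
G(23) = mex{0,0,0,2} = 1
G(24) = mex{0,0,0,0} = 1
G(25) = mex{0,0,0,0} = 1
G(26) = mex{0,0,0,0} = 1
G_A(26) = 1.
Stack B, S = {8, 9}:
n :  0  1  2  3  4  5  6  7  8  9 10 11 12 13 14 15
G :  0  0  0  0  0  0  0  0  1  1  1  1  1  1  1  1
G_B(15) = 1.
Stack C, S = {1, 2, 6, 8}:
n :  0  1  2  3  4  5  6  7  8  9 10 11 12 13 14 15 16 17 18 19 20 21 22 23 24 25
G :  0  1  2  0  1  2  3  0  1  2  0  1  2  3  0  1  2  0  1  2  3  0  1  2  0  1
G_C(25) = 1.
Combined Grundy value = 1 ⊕ 1 ⊕ 1 = 1.
A winning move leaves total XOR = 0, i.e. changes one component's Grundy value g to g ⊕ X where X is the current total.
Stack A: need g' = 1⊕1 = 0. Options: 26−6→G=0, 26−7→G=0, 26−8→G=0, 26−9→G=0. Hits: 4.
Stack B: need g' = 1⊕1 = 0. Options: 15−8→G=0, 15−9→G=0. Hits: 2.
Stack C: need g' = 1⊕1 = 0. Options: 25−1→G=0, 25−2→G=2, 25−6→G=2, 25−8→G=0. Hits: 2.

8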